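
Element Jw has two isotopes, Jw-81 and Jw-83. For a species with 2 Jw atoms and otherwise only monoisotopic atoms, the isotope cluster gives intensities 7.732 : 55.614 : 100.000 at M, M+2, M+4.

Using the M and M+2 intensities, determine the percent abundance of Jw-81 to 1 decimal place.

Let p = fractional abundance of Jw-81. I(M+2)/I(M) = [C(2,1)·p^1·(1−p)] / p^2 = 2·(1−p)/p = 55.614/7.732 = 7.1927
(1−p)/p = 7.1927/2 = 3.5964  ⇒  p = 1/(1 + 3.5964) = 0.2176
Jw-81: 21.8%, Jw-83: 78.2%.

21.8%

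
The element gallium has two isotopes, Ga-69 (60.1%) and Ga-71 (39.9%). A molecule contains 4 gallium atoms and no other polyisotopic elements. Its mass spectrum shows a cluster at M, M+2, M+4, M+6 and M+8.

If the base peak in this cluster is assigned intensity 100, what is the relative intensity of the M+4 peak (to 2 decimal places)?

99.58

Term probabilities: M 0.1305, M+2 0.3465, M+4 0.3450, M+6 0.1527, M+8 0.0253. Base peak = M+2.
P(M+2) = C(4,1) × 0.601^3 × 0.399^1 = 4 × 0.2170818 × 0.3990 = 0.346463 (base)
P(M+4) = C(4,2) × 0.601^2 × 0.399^2 = 6 × 0.361201 × 0.159201 = 0.345021
Relative intensity = 0.345021 / 0.346463 × 100 = 99.58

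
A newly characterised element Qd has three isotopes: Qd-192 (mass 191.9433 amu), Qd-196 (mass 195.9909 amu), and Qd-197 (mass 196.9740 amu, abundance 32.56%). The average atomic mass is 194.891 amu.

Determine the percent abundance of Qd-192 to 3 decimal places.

35.082%

Let x and y be the fractions of Qd-192 and Qd-196. Then x + y = 1 − 0.3256 = 0.6744 and 191.9433x + 195.9909y = 194.891 − 0.3256×196.9740 = 130.7562656.
Substituting: 191.9433x + 195.9909(0.6744 − x) = 130.7562656
(191.9433 − 195.9909)x = -1.41999736  ⇒  x = 0.35082, y = 0.32358
Qd-192: 35.082%, Qd-196: 32.358%.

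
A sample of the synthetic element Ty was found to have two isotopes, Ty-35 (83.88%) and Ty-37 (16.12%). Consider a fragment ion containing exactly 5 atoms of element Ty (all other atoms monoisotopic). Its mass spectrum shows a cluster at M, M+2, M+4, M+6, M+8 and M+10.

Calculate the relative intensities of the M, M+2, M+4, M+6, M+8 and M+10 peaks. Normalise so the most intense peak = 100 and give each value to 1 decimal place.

The 5 Ty atoms are independent, so intensities follow the terms of (0.8388 + 0.1612)^5.
P(M) = 0.8388^5 = 0.415233
P(M+2) = 5 × 0.8388^4 × 0.1612^1 = 0.398996
P(M+4) = 10 × 0.8388^3 × 0.1612^2 = 0.153358
P(M+6) = 10 × 0.8388^2 × 0.1612^3 = 0.029472
P(M+8) = 5 × 0.8388^1 × 0.1612^4 = 0.002832
P(M+10) = 0.1612^5 = 0.000109
The M peak is largest (0.415233); scaling to 100 gives 100.0 : 96.1 : 36.9 : 7.1 : 0.7 : 0.0.

100.0 : 96.1 : 36.9 : 7.1 : 0.7 : 0.0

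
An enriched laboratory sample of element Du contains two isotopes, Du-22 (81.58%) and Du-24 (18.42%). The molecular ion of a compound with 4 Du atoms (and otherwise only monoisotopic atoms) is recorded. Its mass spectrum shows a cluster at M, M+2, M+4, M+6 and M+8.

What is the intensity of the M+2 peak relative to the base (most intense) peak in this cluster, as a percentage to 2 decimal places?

Binomial terms of (0.8158 + 0.1842)^4: M 0.4429, M+2 0.4000, M+4 0.1355, M+6 0.0204, M+8 0.0012 → M is the base peak.
P(M) = C(4,0) × 0.8158^4 × 0.1842^0 = 1 × 0.4429297 × 1.0000 = 0.442930 (base)
P(M+2) = C(4,1) × 0.8158^3 × 0.1842^1 = 4 × 0.54293908 × 0.1842 = 0.400038
Relative intensity = 0.400038 / 0.442930 × 100 = 90.32

90.32%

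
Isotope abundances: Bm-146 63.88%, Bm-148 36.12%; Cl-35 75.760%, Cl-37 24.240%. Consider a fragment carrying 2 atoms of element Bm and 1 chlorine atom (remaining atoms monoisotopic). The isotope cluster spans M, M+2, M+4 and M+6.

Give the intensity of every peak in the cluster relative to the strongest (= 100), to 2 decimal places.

68.93 : 100.00 : 46.98 : 7.05

Element Bm pattern (n=2): 0.40806544 : 0.46146912 : 0.13046544
Chlorine pattern (n=1): 0.7576 : 0.2424
Convolve the two distributions (both contribute in 2-u steps):
  M: 0.40806544×0.7576 = 0.309150
  M+2: 0.40806544×0.2424 + 0.46146912×0.7576 = 0.448524
  M+4: 0.46146912×0.2424 + 0.13046544×0.7576 = 0.210701
  M+6: 0.13046544×0.2424 = 0.031625
Scale to base peak (0.448524) = 100: 68.93 : 100.00 : 46.98 : 7.05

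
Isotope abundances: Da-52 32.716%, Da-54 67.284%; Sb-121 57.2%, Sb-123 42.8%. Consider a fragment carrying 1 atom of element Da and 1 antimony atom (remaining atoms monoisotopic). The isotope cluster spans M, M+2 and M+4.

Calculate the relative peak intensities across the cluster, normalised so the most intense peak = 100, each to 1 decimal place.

35.7 : 100.0 : 54.9

Element Da pattern (n=1): 0.32716 : 0.67284
Antimony pattern (n=1): 0.5720 : 0.4280
Convolve the two distributions (both contribute in 2-u steps):
  M: 0.32716×0.5720 = 0.187136
  M+2: 0.32716×0.4280 + 0.67284×0.5720 = 0.524889
  M+4: 0.67284×0.4280 = 0.287976
Scale to base peak (0.524889) = 100: 35.7 : 100.0 : 54.9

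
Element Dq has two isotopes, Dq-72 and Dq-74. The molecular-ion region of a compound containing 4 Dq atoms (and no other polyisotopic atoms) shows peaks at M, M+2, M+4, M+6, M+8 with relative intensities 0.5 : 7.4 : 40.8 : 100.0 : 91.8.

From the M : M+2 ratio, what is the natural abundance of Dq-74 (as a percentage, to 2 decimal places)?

78.72%

If p is the fraction of Dq that is Dq-72, then I(M+2)/I(M) = [C(4,1)·p^3·(1−p)] / p^4 = 4·(1−p)/p = 7.4/0.5 = 14.8000
(1−p)/p = 14.8000/4 = 3.7000  ⇒  p = 1/(1 + 3.7000) = 0.2128
Dq-72: 21.28%, Dq-74: 78.72%.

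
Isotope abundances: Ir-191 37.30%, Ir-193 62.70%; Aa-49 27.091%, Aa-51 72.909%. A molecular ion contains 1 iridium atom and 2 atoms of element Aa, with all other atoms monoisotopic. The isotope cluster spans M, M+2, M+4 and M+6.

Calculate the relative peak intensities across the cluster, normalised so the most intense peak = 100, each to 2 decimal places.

Iridium pattern (n=1): 0.3730 : 0.6270
Element Aa pattern (n=2): 0.07339223 : 0.39503554 : 0.53157223
Convolve the two distributions (both contribute in 2-u steps):
  M: 0.3730×0.07339223 = 0.027375
  M+2: 0.3730×0.39503554 + 0.6270×0.07339223 = 0.193365
  M+4: 0.3730×0.53157223 + 0.6270×0.39503554 = 0.445964
  M+6: 0.6270×0.53157223 = 0.333296
Scale to base peak (0.445964) = 100: 6.14 : 43.36 : 100.00 : 74.74

6.14 : 43.36 : 100.00 : 74.74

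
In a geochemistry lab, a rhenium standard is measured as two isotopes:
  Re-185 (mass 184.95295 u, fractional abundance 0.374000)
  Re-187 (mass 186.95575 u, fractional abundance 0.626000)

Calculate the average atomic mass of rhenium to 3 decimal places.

186.207 u

Average mass = Σ (abundance × isotope mass) = 0.374000 × 184.95295 + 0.626000 × 186.95575
= 69.172403 + 117.034300 = 186.206703 u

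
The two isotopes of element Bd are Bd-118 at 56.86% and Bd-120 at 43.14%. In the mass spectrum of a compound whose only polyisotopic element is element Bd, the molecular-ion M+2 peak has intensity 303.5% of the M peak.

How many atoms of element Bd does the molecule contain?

4

With n Bd atoms, P(M+2)/P(M) = C(n,1)·p^(n−1)q / p^n = n·q/p = n · 0.4314/0.5686.
n = 3.035 × 0.5686/0.4314 = 4.00 ≈ 4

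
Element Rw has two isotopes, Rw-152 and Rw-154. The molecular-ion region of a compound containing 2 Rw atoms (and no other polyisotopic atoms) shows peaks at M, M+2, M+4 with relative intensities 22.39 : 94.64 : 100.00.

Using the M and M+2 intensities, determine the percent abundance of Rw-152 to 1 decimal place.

32.1%

Write p for the Rw-152 fraction. I(M+2)/I(M) = [C(2,1)·p^1·(1−p)] / p^2 = 2·(1−p)/p = 94.64/22.39 = 4.2269
(1−p)/p = 4.2269/2 = 2.1134  ⇒  p = 1/(1 + 2.1134) = 0.3212
Rw-152: 32.1%, Rw-154: 67.9%.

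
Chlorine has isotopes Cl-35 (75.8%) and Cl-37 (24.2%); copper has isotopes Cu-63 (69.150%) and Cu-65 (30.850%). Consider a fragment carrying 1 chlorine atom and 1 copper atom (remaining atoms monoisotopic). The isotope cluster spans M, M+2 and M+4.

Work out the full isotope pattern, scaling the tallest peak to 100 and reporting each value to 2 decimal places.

100.00 : 76.54 : 14.24

Chlorine pattern (n=1): 0.7580 : 0.2420
Copper pattern (n=1): 0.6915 : 0.3085
Convolve the two distributions (both contribute in 2-u steps):
  M: 0.7580×0.6915 = 0.524157
  M+2: 0.7580×0.3085 + 0.2420×0.6915 = 0.401186
  M+4: 0.2420×0.3085 = 0.074657
Scale to base peak (0.524157) = 100: 100.00 : 76.54 : 14.24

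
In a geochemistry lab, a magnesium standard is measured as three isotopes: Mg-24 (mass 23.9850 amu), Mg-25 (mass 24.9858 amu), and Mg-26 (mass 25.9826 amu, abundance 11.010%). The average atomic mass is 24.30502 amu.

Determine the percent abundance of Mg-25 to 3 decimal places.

Let x and y be the fractions of Mg-24 and Mg-25. Then x + y = 1 − 0.11010 = 0.88990 and 23.9850x + 24.9858y = 24.30502 − 0.11010×25.9826 = 21.44433574.
Substituting: 23.9850x + 24.9858(0.88990 − x) = 21.44433574
(23.9850 − 24.9858)x = -0.79052768  ⇒  x = 0.78990, y = 0.10000
Mg-24: 78.990%, Mg-25: 10.000%.

10.000%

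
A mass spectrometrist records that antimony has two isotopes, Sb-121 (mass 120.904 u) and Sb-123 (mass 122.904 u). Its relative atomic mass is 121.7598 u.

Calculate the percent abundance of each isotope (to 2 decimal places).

Sb-121: 57.21%, Sb-123: 42.79%

With x = fraction of Sb-121 (so Sb-123 is 1 − x):
120.904·x + 122.904·(1 − x) = 121.7598
(120.904 − 122.904)·x = 121.7598 − 122.904
x = -1.1442 / -2.000 = 0.57210 → 57.21% Sb-121, 42.79% Sb-123.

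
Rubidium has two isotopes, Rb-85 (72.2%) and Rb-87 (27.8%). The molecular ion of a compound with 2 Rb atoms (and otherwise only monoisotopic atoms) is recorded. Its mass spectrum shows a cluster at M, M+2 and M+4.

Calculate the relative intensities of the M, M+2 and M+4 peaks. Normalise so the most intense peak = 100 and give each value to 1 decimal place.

100.0 : 77.0 : 14.8

Expanding (0.722 + 0.278)^2:
P(M) = 0.722^2 = 0.521284
P(M+2) = 2 × 0.722^1 × 0.278^1 = 0.401432
P(M+4) = 0.278^2 = 0.077284
The M peak is largest (0.521284); scaling to 100 gives 100.0 : 77.0 : 14.8.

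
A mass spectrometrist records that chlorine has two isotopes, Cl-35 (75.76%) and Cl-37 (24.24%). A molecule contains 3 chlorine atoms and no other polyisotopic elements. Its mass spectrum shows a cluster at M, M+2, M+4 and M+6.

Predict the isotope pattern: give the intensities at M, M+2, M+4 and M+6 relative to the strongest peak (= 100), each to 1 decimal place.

Expanding (0.7576 + 0.2424)^3:
P(M) = 0.7576^3 = 0.434830
P(M+2) = 3 × 0.7576^2 × 0.2424^1 = 0.417382
P(M+4) = 3 × 0.7576^1 × 0.2424^2 = 0.133545
P(M+6) = 0.2424^3 = 0.014243
The M peak is largest (0.434830); scaling to 100 gives 100.0 : 96.0 : 30.7 : 3.3.

100.0 : 96.0 : 30.7 : 3.3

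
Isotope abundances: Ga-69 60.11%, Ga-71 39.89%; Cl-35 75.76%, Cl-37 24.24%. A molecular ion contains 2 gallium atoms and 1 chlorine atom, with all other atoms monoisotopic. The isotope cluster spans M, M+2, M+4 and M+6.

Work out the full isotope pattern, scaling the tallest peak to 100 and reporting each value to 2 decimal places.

60.71 : 100.00 : 52.52 : 8.55

Gallium pattern (n=2): 0.36132121 : 0.47955758 : 0.15912121
Chlorine pattern (n=1): 0.7576 : 0.2424
Convolve the two distributions (both contribute in 2-u steps):
  M: 0.36132121×0.7576 = 0.273737
  M+2: 0.36132121×0.2424 + 0.47955758×0.7576 = 0.450897
  M+4: 0.47955758×0.2424 + 0.15912121×0.7576 = 0.236795
  M+6: 0.15912121×0.2424 = 0.038571
Scale to base peak (0.450897) = 100: 60.71 : 100.00 : 52.52 : 8.55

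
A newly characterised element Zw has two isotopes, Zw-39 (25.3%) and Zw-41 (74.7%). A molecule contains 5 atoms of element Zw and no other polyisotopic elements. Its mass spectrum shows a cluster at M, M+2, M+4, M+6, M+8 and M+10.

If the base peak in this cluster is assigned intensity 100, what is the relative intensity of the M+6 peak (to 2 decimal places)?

Term probabilities: M 0.0010, M+2 0.0153, M+4 0.0904, M+6 0.2668, M+8 0.3939, M+10 0.2326. Base peak = M+8.
P(M+8) = C(5,4) × 0.253^1 × 0.747^4 = 5 × 0.2530 × 0.31137404 = 0.393888 (base)
P(M+6) = C(5,3) × 0.253^2 × 0.747^3 = 10 × 0.064009 × 0.41683272 = 0.266810
Relative intensity = 0.266810 / 0.393888 × 100 = 67.74

67.74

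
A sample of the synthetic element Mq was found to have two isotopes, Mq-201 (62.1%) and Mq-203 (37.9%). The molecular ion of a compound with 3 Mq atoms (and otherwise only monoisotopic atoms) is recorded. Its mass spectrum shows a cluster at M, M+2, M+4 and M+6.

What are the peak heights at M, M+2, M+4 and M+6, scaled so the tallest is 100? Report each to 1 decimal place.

The 3 Mq atoms are independent, so intensities follow the terms of (0.621 + 0.379)^3.
P(M) = 0.621^3 = 0.239483
P(M+2) = 3 × 0.621^2 × 0.379^1 = 0.438474
P(M+4) = 3 × 0.621^1 × 0.379^2 = 0.267603
P(M+6) = 0.379^3 = 0.054440
The M+2 peak is largest (0.438474); scaling to 100 gives 54.6 : 100.0 : 61.0 : 12.4.

54.6 : 100.0 : 61.0 : 12.4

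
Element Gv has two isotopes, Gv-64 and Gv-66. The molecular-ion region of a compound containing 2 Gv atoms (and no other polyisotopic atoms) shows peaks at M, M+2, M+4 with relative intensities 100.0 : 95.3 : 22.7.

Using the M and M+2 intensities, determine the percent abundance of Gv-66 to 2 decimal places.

32.27%

Let p = fractional abundance of Gv-64. I(M+2)/I(M) = [C(2,1)·p^1·(1−p)] / p^2 = 2·(1−p)/p = 95.3/100.0 = 0.9530
(1−p)/p = 0.9530/2 = 0.4765  ⇒  p = 1/(1 + 0.4765) = 0.6773
Gv-64: 67.73%, Gv-66: 32.27%.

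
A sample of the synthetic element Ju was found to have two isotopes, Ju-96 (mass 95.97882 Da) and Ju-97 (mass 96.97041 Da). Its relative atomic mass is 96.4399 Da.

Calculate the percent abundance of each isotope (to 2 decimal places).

Ju-96: 53.50%, Ju-97: 46.50%

With x = fraction of Ju-96 (so Ju-97 is 1 − x):
95.97882·x + 96.97041·(1 − x) = 96.4399
(95.97882 − 96.97041)·x = 96.4399 − 96.97041
x = -0.53051 / -0.99159 = 0.53501 → 53.50% Ju-96, 46.50% Ju-97.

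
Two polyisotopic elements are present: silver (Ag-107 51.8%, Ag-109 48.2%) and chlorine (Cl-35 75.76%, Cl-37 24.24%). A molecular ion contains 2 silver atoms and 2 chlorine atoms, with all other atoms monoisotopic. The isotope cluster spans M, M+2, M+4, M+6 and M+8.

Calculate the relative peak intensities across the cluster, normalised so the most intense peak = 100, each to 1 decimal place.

Silver pattern (n=2): 0.268324 : 0.499352 : 0.232324
Chlorine pattern (n=2): 0.57395776 : 0.36728448 : 0.05875776
Convolve the two distributions (both contribute in 2-u steps):
  M: 0.268324×0.57395776 = 0.154007
  M+2: 0.268324×0.36728448 + 0.499352×0.57395776 = 0.385158
  M+4: 0.268324×0.05875776 + 0.499352×0.36728448 + 0.232324×0.57395776 = 0.332515
  M+6: 0.499352×0.05875776 + 0.232324×0.36728448 = 0.114670
  M+8: 0.232324×0.05875776 = 0.013651
Scale to base peak (0.385158) = 100: 40.0 : 100.0 : 86.3 : 29.8 : 3.5

40.0 : 100.0 : 86.3 : 29.8 : 3.5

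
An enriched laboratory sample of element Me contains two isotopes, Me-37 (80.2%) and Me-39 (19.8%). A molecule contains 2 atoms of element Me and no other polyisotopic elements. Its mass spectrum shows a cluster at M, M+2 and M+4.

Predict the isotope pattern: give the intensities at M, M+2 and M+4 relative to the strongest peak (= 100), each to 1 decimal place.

100.0 : 49.4 : 6.1

Each Me atom is independently Me-37 (p = 0.802) or Me-39 (q = 0.198); the cluster is the binomial expansion (p + q)^2.
P(M) = 0.802^2 = 0.643204
P(M+2) = 2 × 0.802^1 × 0.198^1 = 0.317592
P(M+4) = 0.198^2 = 0.039204
The M peak is largest (0.643204); scaling to 100 gives 100.0 : 49.4 : 6.1.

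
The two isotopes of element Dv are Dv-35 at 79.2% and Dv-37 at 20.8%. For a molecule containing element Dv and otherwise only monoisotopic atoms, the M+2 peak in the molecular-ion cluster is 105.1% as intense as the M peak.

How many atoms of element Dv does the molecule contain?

For n independent Dv atoms, I(M+2)/I(M) = n · (abundance Dv-37) / (abundance Dv-35) = n · 0.208/0.792.
n = 1.051 × 0.792/0.208 = 4.00 ≈ 4

4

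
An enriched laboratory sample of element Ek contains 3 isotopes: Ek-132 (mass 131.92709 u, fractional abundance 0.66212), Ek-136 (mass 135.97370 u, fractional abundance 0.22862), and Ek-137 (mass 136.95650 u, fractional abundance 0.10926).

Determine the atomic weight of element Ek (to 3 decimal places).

Average mass = Σ (abundance × isotope mass) = 0.66212 × 131.92709 + 0.22862 × 135.97370 + 0.10926 × 136.95650
= 87.351565 + 31.086307 + 14.963867 = 133.401739 u

133.402 u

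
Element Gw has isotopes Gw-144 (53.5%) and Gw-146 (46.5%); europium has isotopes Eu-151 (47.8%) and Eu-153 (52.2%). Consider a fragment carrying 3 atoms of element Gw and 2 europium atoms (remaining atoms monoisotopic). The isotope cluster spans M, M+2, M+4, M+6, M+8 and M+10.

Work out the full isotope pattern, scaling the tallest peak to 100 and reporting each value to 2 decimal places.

10.92 : 52.34 : 100.00 : 95.22 : 45.19 : 8.55

Element Gw pattern (n=3): 0.15313038 : 0.39928388 : 0.34704112 : 0.10054462
Europium pattern (n=2): 0.228484 : 0.499032 : 0.272484
Convolve the two distributions (both contribute in 2-u steps):
  M: 0.15313038×0.228484 = 0.034988
  M+2: 0.15313038×0.499032 + 0.39928388×0.228484 = 0.167647
  M+4: 0.15313038×0.272484 + 0.39928388×0.499032 + 0.34704112×0.228484 = 0.320274
  M+6: 0.39928388×0.272484 + 0.34704112×0.499032 + 0.10054462×0.228484 = 0.304956
  M+8: 0.34704112×0.272484 + 0.10054462×0.499032 = 0.144738
  M+10: 0.10054462×0.272484 = 0.027397
Scale to base peak (0.320274) = 100: 10.92 : 52.34 : 100.00 : 95.22 : 45.19 : 8.55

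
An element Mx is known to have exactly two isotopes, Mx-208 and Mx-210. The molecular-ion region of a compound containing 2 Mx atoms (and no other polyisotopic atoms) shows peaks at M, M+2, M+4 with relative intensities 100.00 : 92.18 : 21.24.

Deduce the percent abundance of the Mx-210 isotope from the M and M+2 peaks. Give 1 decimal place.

31.5%

Write p for the Mx-208 fraction. I(M+2)/I(M) = [C(2,1)·p^1·(1−p)] / p^2 = 2·(1−p)/p = 92.18/100.00 = 0.9218
(1−p)/p = 0.9218/2 = 0.4609  ⇒  p = 1/(1 + 0.4609) = 0.6845
Mx-208: 68.5%, Mx-210: 31.5%.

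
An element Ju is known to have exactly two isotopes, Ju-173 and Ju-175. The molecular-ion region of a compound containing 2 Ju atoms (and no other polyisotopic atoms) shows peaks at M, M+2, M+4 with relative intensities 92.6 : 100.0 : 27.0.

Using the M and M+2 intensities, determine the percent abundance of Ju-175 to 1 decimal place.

35.1%

If p is the fraction of Ju that is Ju-173, then I(M+2)/I(M) = [C(2,1)·p^1·(1−p)] / p^2 = 2·(1−p)/p = 100.0/92.6 = 1.0799
(1−p)/p = 1.0799/2 = 0.5400  ⇒  p = 1/(1 + 0.5400) = 0.6494
Ju-173: 64.9%, Ju-175: 35.1%.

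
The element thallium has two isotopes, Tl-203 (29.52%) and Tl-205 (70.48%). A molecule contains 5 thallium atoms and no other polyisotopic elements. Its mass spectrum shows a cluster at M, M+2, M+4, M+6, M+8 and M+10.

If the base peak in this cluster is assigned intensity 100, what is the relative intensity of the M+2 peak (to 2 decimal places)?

7.35

Binomial terms of (0.2952 + 0.7048)^5: M 0.0022, M+2 0.0268, M+4 0.1278, M+6 0.3051, M+8 0.3642, M+10 0.1739 → M+8 is the base peak.
P(M+8) = C(5,4) × 0.2952^1 × 0.7048^4 = 5 × 0.2952 × 0.24675365 = 0.364208 (base)
P(M+2) = C(5,1) × 0.2952^4 × 0.7048^1 = 5 × 0.00759391 × 0.7048 = 0.026761
Relative intensity = 0.026761 / 0.364208 × 100 = 7.35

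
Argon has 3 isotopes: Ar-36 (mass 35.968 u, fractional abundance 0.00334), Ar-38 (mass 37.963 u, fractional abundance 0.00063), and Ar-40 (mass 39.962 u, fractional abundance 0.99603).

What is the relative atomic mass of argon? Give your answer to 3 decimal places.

39.947 u

Weight each isotope mass by its fractional abundance: 0.00334 × 35.968 + 0.00063 × 37.963 + 0.99603 × 39.962
= 0.1201 + 0.0239 + 39.8034 = 39.9474 u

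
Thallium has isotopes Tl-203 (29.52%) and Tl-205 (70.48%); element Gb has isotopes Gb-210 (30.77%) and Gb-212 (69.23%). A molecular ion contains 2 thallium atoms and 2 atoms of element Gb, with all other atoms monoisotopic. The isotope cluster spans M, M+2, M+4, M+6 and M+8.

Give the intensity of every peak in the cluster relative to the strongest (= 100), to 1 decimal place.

2.0 : 18.6 : 64.7 : 100.0 : 57.9

Thallium pattern (n=2): 0.08714304 : 0.41611392 : 0.49674304
Element Gb pattern (n=2): 0.09467929 : 0.42604142 : 0.47927929
Convolve the two distributions (both contribute in 2-u steps):
  M: 0.08714304×0.09467929 = 0.008251
  M+2: 0.08714304×0.42604142 + 0.41611392×0.09467929 = 0.076524
  M+4: 0.08714304×0.47927929 + 0.41611392×0.42604142 + 0.49674304×0.09467929 = 0.266079
  M+6: 0.41611392×0.47927929 + 0.49674304×0.42604142 = 0.411068
  M+8: 0.49674304×0.47927929 = 0.238079
Scale to base peak (0.411068) = 100: 2.0 : 18.6 : 64.7 : 100.0 : 57.9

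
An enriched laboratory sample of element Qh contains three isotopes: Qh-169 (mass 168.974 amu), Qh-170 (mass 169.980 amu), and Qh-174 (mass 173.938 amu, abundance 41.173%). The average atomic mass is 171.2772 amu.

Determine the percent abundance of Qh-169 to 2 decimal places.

33.04%

Let x and y be the fractions of Qh-169 and Qh-170. Then x + y = 1 − 0.41173 = 0.58827 and 168.974x + 169.980y = 171.2772 − 0.41173×173.938 = 99.66170726.
Substituting: 168.974x + 169.980(0.58827 − x) = 99.66170726
(168.974 − 169.980)x = -0.33242734  ⇒  x = 0.33044, y = 0.25783
Qh-169: 33.04%, Qh-170: 25.78%.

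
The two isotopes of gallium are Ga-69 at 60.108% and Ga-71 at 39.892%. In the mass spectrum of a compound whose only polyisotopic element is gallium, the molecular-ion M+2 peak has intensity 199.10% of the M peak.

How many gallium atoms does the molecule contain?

For n independent Ga atoms, I(M+2)/I(M) = n · (abundance Ga-71) / (abundance Ga-69) = n · 0.39892/0.60108.
n = 1.9910 × 0.60108/0.39892 = 3.00 ≈ 3

3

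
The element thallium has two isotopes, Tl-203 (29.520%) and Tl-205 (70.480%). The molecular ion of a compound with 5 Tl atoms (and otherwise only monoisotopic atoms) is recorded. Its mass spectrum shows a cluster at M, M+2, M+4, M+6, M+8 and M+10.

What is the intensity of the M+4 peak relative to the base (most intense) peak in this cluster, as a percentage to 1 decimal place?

(0.29520 + 0.70480)^5 gives M 0.0022, M+2 0.0268, M+4 0.1278, M+6 0.3051, M+8 0.3642, M+10 0.1739; the largest is M+8.
P(M+8) = C(5,4) × 0.29520^1 × 0.70480^4 = 5 × 0.2952 × 0.24675365 = 0.364208 (base)
P(M+4) = C(5,2) × 0.29520^3 × 0.70480^2 = 10 × 0.02572463 × 0.49674304 = 0.127785
Relative intensity = 0.127785 / 0.364208 × 100 = 35.1

35.1%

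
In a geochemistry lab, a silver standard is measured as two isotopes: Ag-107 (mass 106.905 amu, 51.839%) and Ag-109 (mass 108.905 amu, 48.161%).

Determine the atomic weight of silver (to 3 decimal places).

Weight each isotope mass by its fractional abundance: 0.51839 × 106.905 + 0.48161 × 108.905
= 55.4185 + 52.4497 = 107.8682 amu

107.868 amu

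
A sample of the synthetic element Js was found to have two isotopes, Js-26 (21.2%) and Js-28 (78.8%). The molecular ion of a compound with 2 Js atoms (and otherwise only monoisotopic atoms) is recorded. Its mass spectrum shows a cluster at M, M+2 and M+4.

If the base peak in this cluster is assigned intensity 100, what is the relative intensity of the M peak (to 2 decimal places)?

Binomial terms of (0.212 + 0.788)^2: M 0.0449, M+2 0.3341, M+4 0.6209 → M+4 is the base peak.
P(M+4) = C(2,2) × 0.212^0 × 0.788^2 = 1 × 1.0000 × 0.620944 = 0.620944 (base)
P(M) = C(2,0) × 0.212^2 × 0.788^0 = 1 × 0.044944 × 1.0000 = 0.044944
Relative intensity = 0.044944 / 0.620944 × 100 = 7.24

7.24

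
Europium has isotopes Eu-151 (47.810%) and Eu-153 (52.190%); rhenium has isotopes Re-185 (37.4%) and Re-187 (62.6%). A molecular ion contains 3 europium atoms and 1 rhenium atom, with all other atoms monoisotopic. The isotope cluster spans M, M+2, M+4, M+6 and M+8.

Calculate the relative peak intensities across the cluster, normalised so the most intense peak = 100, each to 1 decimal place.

11.0 : 54.6 : 100.0 : 80.4 : 24.0

Europium pattern (n=3): 0.10928391 : 0.3578871 : 0.39067407 : 0.14215492
Rhenium pattern (n=1): 0.3740 : 0.6260
Convolve the two distributions (both contribute in 2-u steps):
  M: 0.10928391×0.3740 = 0.040872
  M+2: 0.10928391×0.6260 + 0.3578871×0.3740 = 0.202262
  M+4: 0.3578871×0.6260 + 0.39067407×0.3740 = 0.370149
  M+6: 0.39067407×0.6260 + 0.14215492×0.3740 = 0.297728
  M+8: 0.14215492×0.6260 = 0.088989
Scale to base peak (0.370149) = 100: 11.0 : 54.6 : 100.0 : 80.4 : 24.0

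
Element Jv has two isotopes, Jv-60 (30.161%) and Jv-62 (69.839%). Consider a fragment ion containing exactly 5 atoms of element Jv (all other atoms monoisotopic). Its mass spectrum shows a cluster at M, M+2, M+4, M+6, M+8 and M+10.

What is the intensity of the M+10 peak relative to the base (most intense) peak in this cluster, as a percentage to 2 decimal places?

46.31%

Term probabilities: M 0.0025, M+2 0.0289, M+4 0.1338, M+6 0.3099, M+8 0.3588, M+10 0.1661. Base peak = M+8.
P(M+8) = C(5,4) × 0.30161^1 × 0.69839^4 = 5 × 0.30161 × 0.23789869 = 0.358763 (base)
P(M+10) = C(5,5) × 0.30161^0 × 0.69839^5 = 1 × 1.0000 × 0.16614607 = 0.166146
Relative intensity = 0.166146 / 0.358763 × 100 = 46.31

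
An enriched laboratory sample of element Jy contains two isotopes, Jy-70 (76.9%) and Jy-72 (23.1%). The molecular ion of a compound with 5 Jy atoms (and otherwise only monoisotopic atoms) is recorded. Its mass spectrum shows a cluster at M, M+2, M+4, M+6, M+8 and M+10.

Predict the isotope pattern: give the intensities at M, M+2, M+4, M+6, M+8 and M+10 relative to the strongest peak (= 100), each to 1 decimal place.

The 5 Jy atoms are independent, so intensities follow the terms of (0.769 + 0.231)^5.
P(M) = 0.769^5 = 0.268925
P(M+2) = 5 × 0.769^4 × 0.231^1 = 0.403913
P(M+4) = 10 × 0.769^3 × 0.231^2 = 0.242663
P(M+6) = 10 × 0.769^2 × 0.231^3 = 0.072893
P(M+8) = 5 × 0.769^1 × 0.231^4 = 0.010948
P(M+10) = 0.231^5 = 0.000658
The M+2 peak is largest (0.403913); scaling to 100 gives 66.6 : 100.0 : 60.1 : 18.0 : 2.7 : 0.2.

66.6 : 100.0 : 60.1 : 18.0 : 2.7 : 0.2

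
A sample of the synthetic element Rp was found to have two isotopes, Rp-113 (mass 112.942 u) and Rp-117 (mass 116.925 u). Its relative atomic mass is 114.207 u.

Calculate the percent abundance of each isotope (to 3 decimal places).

Writing the weighted mean with unknown fraction x of Rp-113:
112.942·x + 116.925·(1 − x) = 114.207
(112.942 − 116.925)·x = 114.207 − 116.925
x = -2.718 / -3.983 = 0.68240 → 68.240% Rp-113, 31.760% Rp-117.

Rp-113: 68.240%, Rp-117: 31.760%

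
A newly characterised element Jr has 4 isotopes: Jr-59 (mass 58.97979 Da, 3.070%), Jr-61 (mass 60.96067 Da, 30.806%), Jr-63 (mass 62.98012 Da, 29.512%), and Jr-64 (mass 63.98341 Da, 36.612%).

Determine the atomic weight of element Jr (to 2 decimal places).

62.60 Da

Ar = Σ fᵢ·mᵢ = 0.03070 × 58.97979 + 0.30806 × 60.96067 + 0.29512 × 62.98012 + 0.36612 × 63.98341
= 1.810680 + 18.779544 + 18.586693 + 23.425606 = 62.602523 Da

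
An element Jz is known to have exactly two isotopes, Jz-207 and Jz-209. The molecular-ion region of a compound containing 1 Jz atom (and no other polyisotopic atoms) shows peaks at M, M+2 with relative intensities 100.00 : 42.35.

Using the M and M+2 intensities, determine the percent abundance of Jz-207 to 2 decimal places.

If p is the fraction of Jz that is Jz-207, then I(M+2)/I(M) = [C(1,1)·p^0·(1−p)] / p^1 = 1·(1−p)/p = 42.35/100.00 = 0.4235
(1−p)/p = 0.4235/1 = 0.4235  ⇒  p = 1/(1 + 0.4235) = 0.7025
Jz-207: 70.25%, Jz-209: 29.75%.

70.25%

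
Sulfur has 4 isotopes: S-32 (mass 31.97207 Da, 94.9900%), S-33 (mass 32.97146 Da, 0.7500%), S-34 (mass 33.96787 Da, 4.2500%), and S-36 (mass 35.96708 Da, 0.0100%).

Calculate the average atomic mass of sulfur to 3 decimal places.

Average mass = Σ (abundance × isotope mass) = 0.949900 × 31.97207 + 0.007500 × 32.97146 + 0.042500 × 33.96787 + 0.000100 × 35.96708
= 30.370269 + 0.247286 + 1.443634 + 0.003597 = 32.064786 Da

32.065 Da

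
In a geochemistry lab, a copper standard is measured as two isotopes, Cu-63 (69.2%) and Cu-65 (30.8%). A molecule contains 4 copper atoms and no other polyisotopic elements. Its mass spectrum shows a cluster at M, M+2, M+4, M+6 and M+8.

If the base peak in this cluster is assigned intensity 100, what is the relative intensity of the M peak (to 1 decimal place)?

56.2

(0.692 + 0.308)^4 gives M 0.2293, M+2 0.4083, M+4 0.2726, M+6 0.0809, M+8 0.0090; the largest is M+2.
P(M+2) = C(4,1) × 0.692^3 × 0.308^1 = 4 × 0.33137389 × 0.3080 = 0.408253 (base)
P(M) = C(4,0) × 0.692^4 × 0.308^0 = 1 × 0.22931073 × 1.0000 = 0.229311
Relative intensity = 0.229311 / 0.408253 × 100 = 56.2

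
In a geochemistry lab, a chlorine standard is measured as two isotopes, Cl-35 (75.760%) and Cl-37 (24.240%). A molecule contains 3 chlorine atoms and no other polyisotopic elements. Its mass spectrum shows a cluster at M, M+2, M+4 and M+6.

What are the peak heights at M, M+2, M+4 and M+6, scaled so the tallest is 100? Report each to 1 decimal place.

The 3 Cl atoms are independent, so intensities follow the terms of (0.75760 + 0.24240)^3.
P(M) = 0.75760^3 = 0.434830
P(M+2) = 3 × 0.75760^2 × 0.24240^1 = 0.417382
P(M+4) = 3 × 0.75760^1 × 0.24240^2 = 0.133545
P(M+6) = 0.24240^3 = 0.014243
The M peak is largest (0.434830); scaling to 100 gives 100.0 : 96.0 : 30.7 : 3.3.

100.0 : 96.0 : 30.7 : 3.3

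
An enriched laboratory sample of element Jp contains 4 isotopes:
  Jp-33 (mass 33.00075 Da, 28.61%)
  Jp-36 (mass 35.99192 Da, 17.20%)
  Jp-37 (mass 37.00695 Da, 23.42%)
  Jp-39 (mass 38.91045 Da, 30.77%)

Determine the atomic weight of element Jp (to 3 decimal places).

36.272 Da

Ar = Σ fᵢ·mᵢ = 0.2861 × 33.00075 + 0.1720 × 35.99192 + 0.2342 × 37.00695 + 0.3077 × 38.91045
= 9.441515 + 6.190610 + 8.667028 + 11.972745 = 36.271898 Da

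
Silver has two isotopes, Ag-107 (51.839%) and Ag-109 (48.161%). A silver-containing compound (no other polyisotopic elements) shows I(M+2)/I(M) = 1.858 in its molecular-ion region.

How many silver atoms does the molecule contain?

2

For n independent Ag atoms, I(M+2)/I(M) = n · (abundance Ag-109) / (abundance Ag-107) = n · 0.48161/0.51839.
n = 1.858 × 0.51839/0.48161 = 2.00 ≈ 2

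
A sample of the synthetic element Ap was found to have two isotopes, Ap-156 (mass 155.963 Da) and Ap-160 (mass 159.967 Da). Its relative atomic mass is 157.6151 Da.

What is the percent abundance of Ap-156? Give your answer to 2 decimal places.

Let x be the fractional abundance of Ap-156; then Ap-160 has abundance 1 − x.
155.963·x + 159.967·(1 − x) = 157.6151
(155.963 − 159.967)·x = 157.6151 − 159.967
x = -2.3519 / -4.004 = 0.58739 → 58.74% Ap-156, 41.26% Ap-160.

58.74%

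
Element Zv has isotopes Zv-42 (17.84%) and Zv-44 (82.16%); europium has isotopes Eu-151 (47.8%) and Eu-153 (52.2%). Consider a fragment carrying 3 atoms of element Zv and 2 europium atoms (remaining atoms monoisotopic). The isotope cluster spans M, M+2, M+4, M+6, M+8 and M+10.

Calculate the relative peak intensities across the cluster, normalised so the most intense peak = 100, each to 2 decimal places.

Element Zv pattern (n=3): 0.00567786 : 0.07844611 : 0.36127421 : 0.55460182
Europium pattern (n=2): 0.228484 : 0.499032 : 0.272484
Convolve the two distributions (both contribute in 2-u steps):
  M: 0.00567786×0.228484 = 0.001297
  M+2: 0.00567786×0.499032 + 0.07844611×0.228484 = 0.020757
  M+4: 0.00567786×0.272484 + 0.07844611×0.499032 + 0.36127421×0.228484 = 0.123240
  M+6: 0.07844611×0.272484 + 0.36127421×0.499032 + 0.55460182×0.228484 = 0.328380
  M+8: 0.36127421×0.272484 + 0.55460182×0.499032 = 0.375205
  M+10: 0.55460182×0.272484 = 0.151120
Scale to base peak (0.375205) = 100: 0.35 : 5.53 : 32.85 : 87.52 : 100.00 : 40.28

0.35 : 5.53 : 32.85 : 87.52 : 100.00 : 40.28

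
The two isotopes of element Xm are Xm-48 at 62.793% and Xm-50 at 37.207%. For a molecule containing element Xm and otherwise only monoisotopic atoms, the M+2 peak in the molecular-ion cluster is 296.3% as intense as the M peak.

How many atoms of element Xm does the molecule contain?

5

The M+2/M ratio from n Xm atoms is n · q/p = n · 0.37207/0.62793.
n = 2.963 × 0.62793/0.37207 = 5.00 ≈ 5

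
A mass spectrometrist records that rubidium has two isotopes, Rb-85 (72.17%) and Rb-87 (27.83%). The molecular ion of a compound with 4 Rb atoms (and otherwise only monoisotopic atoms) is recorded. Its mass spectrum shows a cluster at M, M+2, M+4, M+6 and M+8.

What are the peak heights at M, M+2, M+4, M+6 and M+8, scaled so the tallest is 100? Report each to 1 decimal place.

64.8 : 100.0 : 57.8 : 14.9 : 1.4

Each Rb atom is independently Rb-85 (p = 0.7217) or Rb-87 (q = 0.2783); the cluster is the binomial expansion (p + q)^4.
P(M) = 0.7217^4 = 0.271286
P(M+2) = 4 × 0.7217^3 × 0.2783^1 = 0.418450
P(M+4) = 6 × 0.7217^2 × 0.2783^2 = 0.242042
P(M+6) = 4 × 0.7217^1 × 0.2783^3 = 0.062224
P(M+8) = 0.2783^4 = 0.005999
The M+2 peak is largest (0.418450); scaling to 100 gives 64.8 : 100.0 : 57.8 : 14.9 : 1.4.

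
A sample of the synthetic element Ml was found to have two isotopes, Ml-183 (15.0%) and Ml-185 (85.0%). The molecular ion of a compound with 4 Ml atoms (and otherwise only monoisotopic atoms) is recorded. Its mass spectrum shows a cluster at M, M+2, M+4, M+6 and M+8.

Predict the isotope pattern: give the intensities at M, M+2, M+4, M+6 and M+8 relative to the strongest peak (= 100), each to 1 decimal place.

0.1 : 2.2 : 18.7 : 70.6 : 100.0

Expanding (0.150 + 0.850)^4:
P(M) = 0.150^4 = 0.000506
P(M+2) = 4 × 0.150^3 × 0.850^1 = 0.011475
P(M+4) = 6 × 0.150^2 × 0.850^2 = 0.097537
P(M+6) = 4 × 0.150^1 × 0.850^3 = 0.368475
P(M+8) = 0.850^4 = 0.522006
The M+8 peak is largest (0.522006); scaling to 100 gives 0.1 : 2.2 : 18.7 : 70.6 : 100.0.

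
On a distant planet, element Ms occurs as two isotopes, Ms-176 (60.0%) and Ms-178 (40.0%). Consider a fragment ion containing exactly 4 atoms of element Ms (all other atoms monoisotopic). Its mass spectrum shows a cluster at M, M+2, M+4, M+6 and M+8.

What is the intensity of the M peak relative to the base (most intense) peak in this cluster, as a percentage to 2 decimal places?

Term probabilities: M 0.1296, M+2 0.3456, M+4 0.3456, M+6 0.1536, M+8 0.0256. Base peak = M+4.
P(M+4) = C(4,2) × 0.600^2 × 0.400^2 = 6 × 0.3600 × 0.1600 = 0.345600 (base)
P(M) = C(4,0) × 0.600^4 × 0.400^0 = 1 × 0.1296 × 1.0000 = 0.129600
Relative intensity = 0.129600 / 0.345600 × 100 = 37.50

37.50%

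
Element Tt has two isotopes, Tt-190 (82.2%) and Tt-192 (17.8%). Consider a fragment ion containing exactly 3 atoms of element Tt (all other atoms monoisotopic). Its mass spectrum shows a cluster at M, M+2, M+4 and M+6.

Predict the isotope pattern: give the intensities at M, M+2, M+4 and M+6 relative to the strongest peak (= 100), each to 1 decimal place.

Expanding (0.822 + 0.178)^3:
P(M) = 0.822^3 = 0.555412
P(M+2) = 3 × 0.822^2 × 0.178^1 = 0.360815
P(M+4) = 3 × 0.822^1 × 0.178^2 = 0.078133
P(M+6) = 0.178^3 = 0.005640
The M peak is largest (0.555412); scaling to 100 gives 100.0 : 65.0 : 14.1 : 1.0.

100.0 : 65.0 : 14.1 : 1.0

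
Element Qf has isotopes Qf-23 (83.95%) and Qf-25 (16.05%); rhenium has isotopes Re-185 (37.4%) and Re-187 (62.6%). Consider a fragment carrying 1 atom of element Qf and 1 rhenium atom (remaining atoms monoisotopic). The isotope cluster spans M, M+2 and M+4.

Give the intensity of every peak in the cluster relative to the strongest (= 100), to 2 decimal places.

53.62 : 100.00 : 17.16

Element Qf pattern (n=1): 0.8395 : 0.1605
Rhenium pattern (n=1): 0.3740 : 0.6260
Convolve the two distributions (both contribute in 2-u steps):
  M: 0.8395×0.3740 = 0.313973
  M+2: 0.8395×0.6260 + 0.1605×0.3740 = 0.585554
  M+4: 0.1605×0.6260 = 0.100473
Scale to base peak (0.585554) = 100: 53.62 : 100.00 : 17.16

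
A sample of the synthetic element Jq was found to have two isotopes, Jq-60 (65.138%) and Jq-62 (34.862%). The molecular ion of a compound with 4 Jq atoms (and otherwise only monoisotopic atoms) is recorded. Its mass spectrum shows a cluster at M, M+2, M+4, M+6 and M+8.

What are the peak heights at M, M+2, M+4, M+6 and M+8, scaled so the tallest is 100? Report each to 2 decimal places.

46.71 : 100.00 : 80.28 : 28.64 : 3.83

The 4 Jq atoms are independent, so intensities follow the terms of (0.65138 + 0.34862)^4.
P(M) = 0.65138^4 = 0.180027
P(M+2) = 4 × 0.65138^3 × 0.34862^1 = 0.385403
P(M+4) = 6 × 0.65138^2 × 0.34862^2 = 0.309403
P(M+6) = 4 × 0.65138^1 × 0.34862^3 = 0.110395
P(M+8) = 0.34862^4 = 0.014771
The M+2 peak is largest (0.385403); scaling to 100 gives 46.71 : 100.00 : 80.28 : 28.64 : 3.83.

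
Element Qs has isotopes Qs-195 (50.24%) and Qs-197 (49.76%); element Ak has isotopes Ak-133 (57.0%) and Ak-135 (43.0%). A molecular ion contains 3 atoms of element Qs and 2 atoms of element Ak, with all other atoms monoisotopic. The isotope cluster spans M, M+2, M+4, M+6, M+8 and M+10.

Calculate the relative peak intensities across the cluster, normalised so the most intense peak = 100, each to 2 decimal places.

Element Qs pattern (n=3): 0.12680865 : 0.37679132 : 0.3731914 : 0.12320863
Element Ak pattern (n=2): 0.3249 : 0.4902 : 0.1849
Convolve the two distributions (both contribute in 2-u steps):
  M: 0.12680865×0.3249 = 0.041200
  M+2: 0.12680865×0.4902 + 0.37679132×0.3249 = 0.184581
  M+4: 0.12680865×0.1849 + 0.37679132×0.4902 + 0.3731914×0.3249 = 0.329400
  M+6: 0.37679132×0.1849 + 0.3731914×0.4902 + 0.12320863×0.3249 = 0.292638
  M+8: 0.3731914×0.1849 + 0.12320863×0.4902 = 0.129400
  M+10: 0.12320863×0.1849 = 0.022781
Scale to base peak (0.329400) = 100: 12.51 : 56.04 : 100.00 : 88.84 : 39.28 : 6.92

12.51 : 56.04 : 100.00 : 88.84 : 39.28 : 6.92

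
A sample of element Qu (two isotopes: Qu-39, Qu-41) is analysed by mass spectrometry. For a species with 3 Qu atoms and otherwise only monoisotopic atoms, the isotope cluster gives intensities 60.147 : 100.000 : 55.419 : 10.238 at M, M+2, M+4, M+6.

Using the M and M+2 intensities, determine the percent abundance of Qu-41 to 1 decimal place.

35.7%

If p is the fraction of Qu that is Qu-39, then I(M+2)/I(M) = [C(3,1)·p^2·(1−p)] / p^3 = 3·(1−p)/p = 100.000/60.147 = 1.6626
(1−p)/p = 1.6626/3 = 0.5542  ⇒  p = 1/(1 + 0.5542) = 0.6434
Qu-39: 64.3%, Qu-41: 35.7%.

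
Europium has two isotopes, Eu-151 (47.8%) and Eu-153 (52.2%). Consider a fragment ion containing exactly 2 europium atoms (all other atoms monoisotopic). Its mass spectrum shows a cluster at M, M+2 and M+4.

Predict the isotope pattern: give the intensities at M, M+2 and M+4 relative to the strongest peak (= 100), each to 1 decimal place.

45.8 : 100.0 : 54.6

The 2 Eu atoms are independent, so intensities follow the terms of (0.478 + 0.522)^2.
P(M) = 0.478^2 = 0.228484
P(M+2) = 2 × 0.478^1 × 0.522^1 = 0.499032
P(M+4) = 0.522^2 = 0.272484
The M+2 peak is largest (0.499032); scaling to 100 gives 45.8 : 100.0 : 54.6.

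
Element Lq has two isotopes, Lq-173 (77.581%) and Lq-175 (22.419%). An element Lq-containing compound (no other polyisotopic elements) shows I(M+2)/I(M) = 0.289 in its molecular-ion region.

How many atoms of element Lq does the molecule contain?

The M+2/M ratio from n Lq atoms is n · q/p = n · 0.22419/0.77581.
n = 0.289 × 0.77581/0.22419 = 1.00 ≈ 1

1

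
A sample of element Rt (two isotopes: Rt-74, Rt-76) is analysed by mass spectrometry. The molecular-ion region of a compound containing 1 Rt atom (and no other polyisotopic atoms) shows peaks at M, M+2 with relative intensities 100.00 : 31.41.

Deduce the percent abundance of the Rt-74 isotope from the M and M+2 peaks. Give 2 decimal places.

76.10%

Write p for the Rt-74 fraction. I(M+2)/I(M) = [C(1,1)·p^0·(1−p)] / p^1 = 1·(1−p)/p = 31.41/100.00 = 0.3141
(1−p)/p = 0.3141/1 = 0.3141  ⇒  p = 1/(1 + 0.3141) = 0.7610
Rt-74: 76.10%, Rt-76: 23.90%.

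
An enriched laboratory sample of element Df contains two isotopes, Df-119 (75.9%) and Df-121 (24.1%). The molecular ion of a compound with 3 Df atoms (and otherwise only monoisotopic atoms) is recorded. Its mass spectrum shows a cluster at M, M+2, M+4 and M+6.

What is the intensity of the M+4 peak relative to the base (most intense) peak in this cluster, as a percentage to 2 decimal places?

Term probabilities: M 0.4372, M+2 0.4165, M+4 0.1323, M+6 0.0140. Base peak = M.
P(M) = C(3,0) × 0.759^3 × 0.241^0 = 1 × 0.43724548 × 1.0000 = 0.437245 (base)
P(M+4) = C(3,2) × 0.759^1 × 0.241^2 = 3 × 0.7590 × 0.058081 = 0.132250
Relative intensity = 0.132250 / 0.437245 × 100 = 30.25

30.25%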